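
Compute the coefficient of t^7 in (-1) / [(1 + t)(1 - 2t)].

-85

Partial fractions give a closed form: a_n = (-1/3)·(-1)^n + (-2/3)·2^n.
At n = 7: a_7 = -85.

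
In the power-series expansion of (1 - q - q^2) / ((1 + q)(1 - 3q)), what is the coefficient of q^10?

24604

The denominator gives the recurrence a_n = 2a_(n−1) + 3a_(n−2) for n ≥ 3; the numerator fixes a_0 = 1, a_1 = 1, a_2 = 4.
Iterating: 1, 1, 4, 11, 34, 101, 304, 911, 2734, 8201, 24604, so a_10 = 24604.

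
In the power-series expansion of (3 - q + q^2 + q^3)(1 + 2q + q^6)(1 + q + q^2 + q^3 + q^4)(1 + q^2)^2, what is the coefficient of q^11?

16

(3 - q + q^2 + q^3) has coefficients 3,-1,1,1 for degrees 0…3.
(1 + 2q + q^6) has coefficients 1,2,0,0,0,0,1,0,0,0,0,0 for degrees 0…11.
Multiplying by (1 + q + q^2 + q^3 + q^4) gives running coefficients 1,3,3,3,3,2,1,1,1,1,1,0 for degrees 0…11.
Finally multiplying by (1 + q^2)^2, the product of all factors after the first has coefficients 1,3,5,9,10,11,10,8,6,5,4,3 for degrees 0…11.
[q^11] = 3·3 − 1·4 + 1·5 + 1·6 = 16.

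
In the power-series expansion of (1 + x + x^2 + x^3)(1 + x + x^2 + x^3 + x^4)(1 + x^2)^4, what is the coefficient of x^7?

45

(1 + x + x^2 + x^3) has coefficients 1,1,1,1 for degrees 0…3.
(1 + x + x^2 + x^3 + x^4) has coefficients 1,1,1,1,1,0,0,0 for degrees 0…7.
Finally multiplying by (1 + x^2)^4, the product of all factors after the first has coefficients 1,1,5,5,11,10,14,10 for degrees 0…7.
[x^7] = 1·10 + 1·14 + 1·10 + 1·11 = 45.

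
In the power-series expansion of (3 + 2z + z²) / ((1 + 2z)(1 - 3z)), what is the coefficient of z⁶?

The denominator gives the recurrence a_n = a_(n−1) + 6a_(n−2) for n ≥ 3; the numerator fixes a_0 = 3, a_1 = 5, a_2 = 24.
Iterating: 3, 5, 24, 54, 198, 522, 1710, so a_6 = 1710.

1710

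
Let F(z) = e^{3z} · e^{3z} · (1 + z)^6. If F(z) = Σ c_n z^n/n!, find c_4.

16200

The EGF product rule gives c_4 = Σ_{k_1+k_2+k_3=4} C(4; k_1,k_2,k_3) · ∏ g_i(k_i), where e^{3z} gives (3)^k; e^{3z} gives (3)^k; (1+z)^6 gives the falling factorial (6)_k.
g_1(k) for k = 0…4: 1, 3, 9, 27, 81.
g_2(k) for k = 0…4: 1, 3, 9, 27, 81.
g_3(k) for k = 0…4: 1, 6, 30, 120, 360.
First combine the last two factors: h(k) = Σ_j C(k,j)·g_2(j)·g_3(k−j) for k = 0…4: 1, 9, 75, 579, 4149.
c_4 = Σ_k C(4,k)·g_1(k)·h(4−k) = 1·1·4149 + 4·3·579 + 6·9·75 + 4·27·9 + 1·81·1 = 4149 + 6948 + 4050 + 972 + 81 = 16200.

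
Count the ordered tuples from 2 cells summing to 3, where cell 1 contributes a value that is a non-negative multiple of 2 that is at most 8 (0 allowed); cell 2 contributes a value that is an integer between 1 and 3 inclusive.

2

The generating function for the choices is (1 + q^2 + q^4 + q^6 + q^8)·(q + q^2 + q^3); the count is [q^3].
(1 + q^2 + q^4 + q^6 + q^8) has coefficients 1,0,1,0 for degrees 0…3.
(q + q^2 + q^3) has coefficients 0,1,1,1 for degrees 0…3.
[q^3] = 1·1 + 1·1 = 2.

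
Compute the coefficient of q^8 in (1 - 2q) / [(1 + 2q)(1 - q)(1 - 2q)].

171

The denominator gives the recurrence a_n = a_(n−1) + 4a_(n−2) − 4a_(n−3) for n ≥ 3; the numerator fixes a_0 = 1, a_1 = -1, a_2 = 3.
Iterating: 1, -1, 3, -5, 11, -21, 43, -85, 171, so a_8 = 171.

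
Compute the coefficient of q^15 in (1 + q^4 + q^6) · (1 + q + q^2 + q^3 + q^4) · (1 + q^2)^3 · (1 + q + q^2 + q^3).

(1 + q^4 + q^6) has coefficients 1,0,0,0,1,0,1 for degrees 0…6.
(1 + q + q^2 + q^3 + q^4) has coefficients 1,1,1,1,1,0,0,0,0,0,0,0,0,0,0,0 for degrees 0…15.
Multiplying by (1 + q^2)^3 gives running coefficients 1,1,4,4,7,6,7,4,4,1,1,0,0,0,0,0 for degrees 0…15.
Finally multiplying by (1 + q + q^2 + q^3), the product of all factors after the first has coefficients 1,2,6,10,16,21,24,24,21,16,10,6,2,1,0,0 for degrees 0…15.
[q^15] = 1·0 + 1·6 + 1·16 = 22.

22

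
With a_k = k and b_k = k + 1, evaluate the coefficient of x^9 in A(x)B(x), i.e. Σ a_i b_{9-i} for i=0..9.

This is [x^9] in the product of the two ordinary generating functions.
Σ = 0·10 + 1·9 + 2·8 + 3·7 + 4·6 + 5·5 + 6·4 + 7·3 + 8·2 + 9·1 = 165.

165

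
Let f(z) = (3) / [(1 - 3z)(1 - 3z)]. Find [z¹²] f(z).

The denominator gives the recurrence a_n = 6a_(n−1) − 9a_(n−2) for n ≥ 2; the numerator fixes a_0 = 3, a_1 = 18.
Iterating: 3, 18, 81, 324, 1215, 4374, 15309, 52488, 177147, 590490, 1948617, 6377292, 20726199, so a_12 = 20726199.

20726199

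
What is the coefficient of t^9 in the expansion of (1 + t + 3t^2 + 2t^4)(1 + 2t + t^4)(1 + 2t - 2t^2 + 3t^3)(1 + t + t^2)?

(1 + t + 3t^2 + 2t^4) has coefficients 1,1,3,0,2 for degrees 0…4.
(1 + 2t + t^4) has coefficients 1,2,0,0,1,0,0,0,0,0 for degrees 0…9.
Multiplying by (1 + 2t - 2t^2 + 3t^3) gives running coefficients 1,4,2,-1,7,2,-2,3,0,0 for degrees 0…9.
Finally multiplying by (1 + t + t^2), the product of all factors after the first has coefficients 1,5,7,5,8,8,7,3,1,3 for degrees 0…9.
[t^9] = 1·3 + 1·1 + 3·3 + 2·8 = 29.

29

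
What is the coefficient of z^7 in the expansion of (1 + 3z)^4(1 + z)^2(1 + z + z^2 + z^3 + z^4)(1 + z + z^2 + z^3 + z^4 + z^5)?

3970

(1 + 3z)^4 has coefficients 1,12,54,108,81 for degrees 0…4.
(1 + z)^2 has coefficients 1,2,1,0,0,0,0,0 for degrees 0…7.
Multiplying by (1 + z + z^2 + z^3 + z^4) gives running coefficients 1,3,4,4,4,3,1,0 for degrees 0…7.
Finally multiplying by (1 + z + z^2 + z^3 + z^4 + z^5), the product of all factors after the first has coefficients 1,4,8,12,16,19,19,16 for degrees 0…7.
[z^7] = 1·16 + 12·19 + 54·19 + 108·16 + 81·12 = 3970.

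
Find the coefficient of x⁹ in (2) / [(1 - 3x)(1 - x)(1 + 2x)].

35156

Partial fractions give a closed form: a_n = (9/5)·3^n + (-1/3)·1^n + (8/15)·(-2)^n.
At n = 9: a_9 = 35156.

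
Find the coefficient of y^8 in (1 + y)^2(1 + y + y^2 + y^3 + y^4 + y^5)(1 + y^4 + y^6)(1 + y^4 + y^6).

(1 + y)^2 has coefficients 1,2,1 for degrees 0…2.
(1 + y + y^2 + y^3 + y^4 + y^5) has coefficients 1,1,1,1,1,1,0,0,0 for degrees 0…8.
Multiplying by (1 + y^4 + y^6) gives running coefficients 1,1,1,1,2,2,2,2,2 for degrees 0…8.
Finally multiplying by (1 + y^4 + y^6), the product of all factors after the first has coefficients 1,1,1,1,3,3,4,4,5 for degrees 0…8.
[y^8] = 1·5 + 2·4 + 1·4 = 17.

17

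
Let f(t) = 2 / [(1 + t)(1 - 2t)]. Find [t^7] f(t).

170

Partial fractions give a closed form: a_n = (2/3)·(-1)^n + (4/3)·2^n.
At n = 7: a_7 = 170.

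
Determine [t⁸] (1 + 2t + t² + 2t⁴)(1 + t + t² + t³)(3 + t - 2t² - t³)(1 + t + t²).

-13

(1 + 2t + t² + 2t⁴) has coefficients 1,2,1,0,2 for degrees 0…4.
(1 + t + t² + t³) has coefficients 1,1,1,1,0,0,0,0,0 for degrees 0…8.
Multiplying by (3 + t - 2t² - t³) gives running coefficients 3,4,2,1,-2,-3,-1,0,0 for degrees 0…8.
Finally multiplying by (1 + t + t²), the product of all factors after the first has coefficients 3,7,9,7,1,-4,-6,-4,-1 for degrees 0…8.
[t⁸] = 1·(-1) + 2·(-4) + 1·(-6) + 2·1 = -13.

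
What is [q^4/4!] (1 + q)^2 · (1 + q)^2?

The EGF product rule gives c_4 = Σ_{k_1+k_2=4} C(4; k_1,k_2) · ∏ g_i(k_i), where (1+q)^2 gives the falling factorial (2)_k; (1+q)^2 gives the falling factorial (2)_k.
g_1(k) for k = 0…4: 1, 2, 2, 0, 0.
g_2(k) for k = 0…4: 1, 2, 2, 0, 0.
c_4 = Σ_k C(4,k)·g_1(k)·g_2(4−k) = 6·2·2 = 24.

24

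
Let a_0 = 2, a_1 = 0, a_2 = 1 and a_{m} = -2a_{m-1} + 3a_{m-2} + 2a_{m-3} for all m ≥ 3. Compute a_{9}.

The ordinary generating function has denominator 1 + 2z - 3z^2 - 2z^3.
Iterating the recurrence: a_0,…,a_{9} = 2, 0, 1, 2, -1, 10, -19, 66, -169, 498.

498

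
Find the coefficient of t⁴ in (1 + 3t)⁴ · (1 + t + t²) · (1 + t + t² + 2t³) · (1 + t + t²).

(1 + 3t)⁴ has coefficients 1,12,54,108,81 for degrees 0…4.
(1 + t + t²) has coefficients 1,1,1,0,0 for degrees 0…4.
Multiplying by (1 + t + t² + 2t³) gives running coefficients 1,2,3,4,3 for degrees 0…4.
Finally multiplying by (1 + t + t²), the product of all factors after the first has coefficients 1,3,6,9,10 for degrees 0…4.
[t⁴] = 1·10 + 12·9 + 54·6 + 108·3 + 81·1 = 847.

847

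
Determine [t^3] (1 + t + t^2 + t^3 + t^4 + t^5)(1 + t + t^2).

3

(1 + t + t^2 + t^3 + t^4 + t^5) has coefficients 1,1,1,1 for degrees 0…3.
(1 + t + t^2) has coefficients 1,1,1,0 for degrees 0…3.
[t^3] = 1·0 + 1·1 + 1·1 + 1·1 = 3.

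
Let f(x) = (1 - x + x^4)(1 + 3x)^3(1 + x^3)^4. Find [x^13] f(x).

(1 - x + x^4) has coefficients 1,-1,0,0,1 for degrees 0…4.
(1 + 3x)^3 has coefficients 1,9,27,27,0,0,0,0,0,0,0,0,0,0 for degrees 0…13.
Finally multiplying by (1 + x^3)^4, the product of all factors after the first has coefficients 1,9,27,31,36,108,114,54,162,166,36,108,109,9 for degrees 0…13.
[x^13] = 1·9 − 1·109 + 1·166 = 66.

66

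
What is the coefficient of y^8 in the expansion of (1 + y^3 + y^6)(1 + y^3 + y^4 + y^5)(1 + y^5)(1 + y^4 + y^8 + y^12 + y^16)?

5

(1 + y^3 + y^6) has coefficients 1,0,0,1,0,0,1 for degrees 0…6.
(1 + y^3 + y^4 + y^5) has coefficients 1,0,0,1,1,1,0,0,0 for degrees 0…8.
Multiplying by (1 + y^5) gives running coefficients 1,0,0,1,1,2,0,0,1 for degrees 0…8.
Finally multiplying by (1 + y^4 + y^8 + y^12 + y^16), the product of all factors after the first has coefficients 1,0,0,1,2,2,0,1,3 for degrees 0…8.
[y^8] = 1·3 + 1·2 + 1·0 = 5.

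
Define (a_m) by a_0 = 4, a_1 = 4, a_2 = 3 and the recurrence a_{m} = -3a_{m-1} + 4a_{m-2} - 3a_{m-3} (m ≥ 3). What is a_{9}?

The ordinary generating function has denominator 1 + 3y - 4y^2 + 3y^3.
Iterating the recurrence: a_0,…,a_{9} = 4, 4, 3, -5, 15, -74, 297, -1232, 5106, -21137.

-21137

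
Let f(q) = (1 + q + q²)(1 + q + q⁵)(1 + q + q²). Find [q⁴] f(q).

3

(1 + q + q²) has coefficients 1,1,1 for degrees 0…2.
(1 + q + q⁵) has coefficients 1,1,0,0,0 for degrees 0…4.
Finally multiplying by (1 + q + q²), the product of all factors after the first has coefficients 1,2,2,1,0 for degrees 0…4.
[q⁴] = 1·0 + 1·1 + 1·2 = 3.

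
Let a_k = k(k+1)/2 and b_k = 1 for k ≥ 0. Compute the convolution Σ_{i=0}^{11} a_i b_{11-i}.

The convolution is the x^11 coefficient of A(x)B(x).
Σ = 0·1 + 1·1 + 3·1 + 6·1 + 10·1 + 15·1 + 21·1 + 28·1 + 36·1 + 45·1 + 55·1 + 66·1 = 286.

286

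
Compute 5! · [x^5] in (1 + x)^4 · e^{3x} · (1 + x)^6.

The EGF product rule gives c_5 = Σ_{k_1+k_2+k_3=5} C(5; k_1,k_2,k_3) · ∏ g_i(k_i), where (1+x)^4 gives the falling factorial (4)_k; e^{3x} gives (3)^k; (1+x)^6 gives the falling factorial (6)_k.
g_1(k) for k = 0…5: 1, 4, 12, 24, 24, 0.
g_2(k) for k = 0…5: 1, 3, 9, 27, 81, 243.
g_3(k) for k = 0…5: 1, 6, 30, 120, 360, 720.
First combine the last two factors: h(k) = Σ_j C(k,j)·g_2(j)·g_3(k−j) for k = 0…5: 1, 9, 75, 579, 4149, 27693.
c_5 = Σ_k C(5,k)·g_1(k)·h(5−k) = 1·1·27693 + 5·4·4149 + 10·12·579 + 10·24·75 + 5·24·9 = 27693 + 82980 + 69480 + 18000 + 1080 = 199233.

199233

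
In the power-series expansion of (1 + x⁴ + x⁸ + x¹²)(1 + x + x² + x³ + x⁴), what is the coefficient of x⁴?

2

(1 + x⁴ + x⁸ + x¹²) has coefficients 1,0,0,0,1 for degrees 0…4.
(1 + x + x² + x³ + x⁴) has coefficients 1,1,1,1,1 for degrees 0…4.
[x⁴] = 1·1 + 1·1 = 2.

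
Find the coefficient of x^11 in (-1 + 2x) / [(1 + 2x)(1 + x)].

Partial fractions give a closed form: a_n = (-4)·(-2)^n + (3)·(-1)^n.
At n = 11: a_11 = 8189.

8189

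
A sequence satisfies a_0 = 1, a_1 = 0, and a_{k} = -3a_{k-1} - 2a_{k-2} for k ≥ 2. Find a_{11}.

2046

The ordinary generating function has denominator 1 + 3y + 2y^2.
Iterating the recurrence: a_0,…,a_{11} = 1, 0, -2, 6, -14, 30, -62, 126, -254, 510, -1022, 2046.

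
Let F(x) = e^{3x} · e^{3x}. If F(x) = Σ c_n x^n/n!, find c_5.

7776

The EGF product rule gives c_5 = Σ_{k_1+k_2=5} C(5; k_1,k_2) · ∏ g_i(k_i), where e^{3x} gives (3)^k; e^{3x} gives (3)^k.
g_1(k) for k = 0…5: 1, 3, 9, 27, 81, 243.
g_2(k) for k = 0…5: 1, 3, 9, 27, 81, 243.
c_5 = Σ_k C(5,k)·g_1(k)·g_2(5−k) = 1·1·243 + 5·3·81 + 10·9·27 + 10·27·9 + 5·81·3 + 1·243·1 = 243 + 1215 + 2430 + 2430 + 1215 + 243 = 7776.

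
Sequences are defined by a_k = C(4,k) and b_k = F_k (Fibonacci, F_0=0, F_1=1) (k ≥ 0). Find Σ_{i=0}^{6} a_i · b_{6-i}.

This is [x^6] in the product of the two ordinary generating functions.
Σ = 1·8 + 4·5 + 6·3 + 4·2 + 1·1 + 0·1 + 0·0 = 55.

55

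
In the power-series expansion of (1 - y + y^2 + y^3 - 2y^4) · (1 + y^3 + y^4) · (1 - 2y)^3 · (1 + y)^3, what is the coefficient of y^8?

(1 - y + y^2 + y^3 - 2y^4) has coefficients 1,-1,1,1,-2 for degrees 0…4.
(1 + y^3 + y^4) has coefficients 1,0,0,1,1,0,0,0,0 for degrees 0…8.
Multiplying by (1 - 2y)^3 gives running coefficients 1,-6,12,-7,-5,6,4,-8,0 for degrees 0…8.
Finally multiplying by (1 + y)^3, the product of all factors after the first has coefficients 1,-3,-3,12,4,-18,0,17,-6 for degrees 0…8.
[y^8] = 1·(-6) − 1·17 + 1·0 + 1·(-18) − 2·4 = -49.

-49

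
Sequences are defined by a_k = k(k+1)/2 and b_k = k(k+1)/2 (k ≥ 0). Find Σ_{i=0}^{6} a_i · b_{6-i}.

The convolution is the x^6 coefficient of A(x)B(x).
Σ = 0·21 + 1·15 + 3·10 + 6·6 + 10·3 + 15·1 + 21·0 = 126.

126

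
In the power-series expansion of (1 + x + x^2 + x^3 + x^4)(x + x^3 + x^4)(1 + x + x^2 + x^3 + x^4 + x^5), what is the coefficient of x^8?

(1 + x + x^2 + x^3 + x^4) has coefficients 1,1,1,1,1 for degrees 0…4.
(x + x^3 + x^4) has coefficients 0,1,0,1,1,0,0,0,0 for degrees 0…8.
Finally multiplying by (1 + x + x^2 + x^3 + x^4 + x^5), the product of all factors after the first has coefficients 0,1,1,2,3,3,3,2,2 for degrees 0…8.
[x^8] = 1·2 + 1·2 + 1·3 + 1·3 + 1·3 = 13.

13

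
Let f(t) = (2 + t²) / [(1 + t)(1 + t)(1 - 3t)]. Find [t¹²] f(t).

The denominator gives the recurrence a_n = a_(n−1) + 5a_(n−2) + 3a_(n−3) for n ≥ 3; the numerator fixes a_0 = 2, a_1 = 2, a_2 = 13.
Iterating: 2, 2, 13, 29, 100, 284, 871, 2591, 7798, 23366, 70129, 210353, 631096, so a_12 = 631096.

631096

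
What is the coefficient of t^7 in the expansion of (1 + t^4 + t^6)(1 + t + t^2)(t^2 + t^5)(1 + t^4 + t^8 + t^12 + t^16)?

(1 + t^4 + t^6) has coefficients 1,0,0,0,1,0,1 for degrees 0…6.
(1 + t + t^2) has coefficients 1,1,1,0,0,0,0,0 for degrees 0…7.
Multiplying by (t^2 + t^5) gives running coefficients 0,0,1,1,1,1,1,1 for degrees 0…7.
Finally multiplying by (1 + t^4 + t^8 + t^12 + t^16), the product of all factors after the first has coefficients 0,0,1,1,1,1,2,2 for degrees 0…7.
[t^7] = 1·2 + 1·1 + 1·0 = 3.

3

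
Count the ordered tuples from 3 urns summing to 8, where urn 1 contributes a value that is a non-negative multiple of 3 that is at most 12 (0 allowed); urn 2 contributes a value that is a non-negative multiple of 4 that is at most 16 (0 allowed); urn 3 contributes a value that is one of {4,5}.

2

The generating function for the choices is (1 + z^3 + z^6 + z^9 + z^12)·(1 + z^4 + z^8 + z^12 + z^16)·(z^4 + z^5); the count is [z^8].
(1 + z^3 + z^6 + z^9 + z^12) has coefficients 1,0,0,1,0,0,1,0,0 for degrees 0…8.
(1 + z^4 + z^8 + z^12 + z^16) has coefficients 1,0,0,0,1,0,0,0,1 for degrees 0…8.
Finally multiplying by (z^4 + z^5), the product of all factors after the first has coefficients 0,0,0,0,1,1,0,0,1 for degrees 0…8.
[z^8] = 1·1 + 1·1 + 1·0 = 2.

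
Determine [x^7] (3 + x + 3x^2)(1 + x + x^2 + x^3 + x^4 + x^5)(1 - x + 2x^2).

13

(3 + x + 3x^2) has coefficients 3,1,3 for degrees 0…2.
(1 + x + x^2 + x^3 + x^4 + x^5) has coefficients 1,1,1,1,1,1,0,0 for degrees 0…7.
Finally multiplying by (1 - x + 2x^2), the product of all factors after the first has coefficients 1,0,2,2,2,2,1,2 for degrees 0…7.
[x^7] = 3·2 + 1·1 + 3·2 = 13.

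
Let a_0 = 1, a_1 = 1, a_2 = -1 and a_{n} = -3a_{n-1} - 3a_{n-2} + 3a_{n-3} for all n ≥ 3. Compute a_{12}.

The ordinary generating function has denominator 1 + 3x + 3x^2 - 3x^3.
Iterating the recurrence: a_0,…,a_{12} = 1, 1, -1, 3, -3, -3, 27, -81, 153, -135, -297, 1755, -4779.

-4779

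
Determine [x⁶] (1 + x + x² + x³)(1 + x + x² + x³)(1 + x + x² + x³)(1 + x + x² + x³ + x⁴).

50

(1 + x + x² + x³) has coefficients 1,1,1,1 for degrees 0…3.
(1 + x + x² + x³) has coefficients 1,1,1,1,0,0,0 for degrees 0…6.
Multiplying by (1 + x + x² + x³) gives running coefficients 1,2,3,4,3,2,1 for degrees 0…6.
Finally multiplying by (1 + x + x² + x³ + x⁴), the product of all factors after the first has coefficients 1,3,6,10,13,14,13 for degrees 0…6.
[x⁶] = 1·13 + 1·14 + 1·13 + 1·10 = 50.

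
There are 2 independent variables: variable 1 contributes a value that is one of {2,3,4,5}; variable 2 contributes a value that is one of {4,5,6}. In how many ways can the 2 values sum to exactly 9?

The generating function for the choices is (y² + y³ + y⁴ + y⁵)·(y⁴ + y⁵ + y⁶); the count is [y⁹].
(y² + y³ + y⁴ + y⁵) has coefficients 0,0,1,1,1,1 for degrees 0…5.
(y⁴ + y⁵ + y⁶) has coefficients 0,0,0,0,1,1,1,0,0,0 for degrees 0…9.
[y⁹] = 1·0 + 1·1 + 1·1 + 1·1 = 3.

3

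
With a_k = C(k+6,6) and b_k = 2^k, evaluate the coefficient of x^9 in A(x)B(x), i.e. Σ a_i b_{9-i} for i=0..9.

50643

Write out a_i and b_{9-i} for i = 0,…,9 and sum the products.
Σ = 1·512 + 7·256 + 28·128 + 84·64 + 210·32 + 462·16 + 924·8 + 1716·4 + 3003·2 + 5005·1 = 50643.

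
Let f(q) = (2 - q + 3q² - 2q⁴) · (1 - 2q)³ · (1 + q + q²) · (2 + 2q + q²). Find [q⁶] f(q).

9

(2 - q + 3q² - 2q⁴) has coefficients 2,-1,3,0,-2 for degrees 0…4.
(1 - 2q)³ has coefficients 1,-6,12,-8,0,0,0 for degrees 0…6.
Multiplying by (1 + q + q²) gives running coefficients 1,-5,7,-2,4,-8,0 for degrees 0…6.
Finally multiplying by (2 + 2q + q²), the product of all factors after the first has coefficients 2,-8,5,5,11,-10,-12 for degrees 0…6.
[q⁶] = 2·(-12) − 1·(-10) + 3·11 − 2·5 = 9.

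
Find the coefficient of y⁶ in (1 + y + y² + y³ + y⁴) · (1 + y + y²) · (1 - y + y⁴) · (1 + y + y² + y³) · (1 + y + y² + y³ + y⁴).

(1 + y + y² + y³ + y⁴) has coefficients 1,1,1,1,1 for degrees 0…4.
(1 + y + y²) has coefficients 1,1,1,0,0,0,0 for degrees 0…6.
Multiplying by (1 - y + y⁴) gives running coefficients 1,0,0,-1,1,1,1 for degrees 0…6.
Multiplying by (1 + y + y² + y³) gives running coefficients 1,1,1,0,0,1,2 for degrees 0…6.
Finally multiplying by (1 + y + y² + y³ + y⁴), the product of all factors after the first has coefficients 1,2,3,3,3,3,4 for degrees 0…6.
[y⁶] = 1·4 + 1·3 + 1·3 + 1·3 + 1·3 = 16.

16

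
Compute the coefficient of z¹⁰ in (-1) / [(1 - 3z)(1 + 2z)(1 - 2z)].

-105469

Partial fractions give a closed form: a_n = (-9/5)·3^n + (-1/5)·(-2)^n + (1)·2^n.
At n = 10: a_10 = -105469.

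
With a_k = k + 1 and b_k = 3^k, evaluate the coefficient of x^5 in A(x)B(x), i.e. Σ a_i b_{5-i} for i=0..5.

543

This is [x^5] in the product of the two ordinary generating functions.
Σ = 1·243 + 2·81 + 3·27 + 4·9 + 5·3 + 6·1 = 543.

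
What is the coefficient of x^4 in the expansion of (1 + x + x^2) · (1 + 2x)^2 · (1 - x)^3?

(1 + x + x^2) has coefficients 1,1,1 for degrees 0…2.
(1 + 2x)^2 has coefficients 1,4,4,0,0 for degrees 0…4.
Finally multiplying by (1 - x)^3, the product of all factors after the first has coefficients 1,1,-5,-1,8 for degrees 0…4.
[x^4] = 1·8 + 1·(-1) + 1·(-5) = 2.

2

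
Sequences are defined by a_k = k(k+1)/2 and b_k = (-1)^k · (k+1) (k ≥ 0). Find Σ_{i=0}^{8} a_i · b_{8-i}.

Write out a_i and b_{8-i} for i = 0,…,8 and sum the products.
Σ = 0·9 + 1·(-8) + 3·7 + 6·(-6) + 10·5 + 15·(-4) + 21·3 + 28·(-2) + 36·1 = 10.

10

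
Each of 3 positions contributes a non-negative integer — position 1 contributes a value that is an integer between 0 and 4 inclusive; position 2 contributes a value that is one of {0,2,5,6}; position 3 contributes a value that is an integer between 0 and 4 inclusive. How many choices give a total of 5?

The generating function for the choices is (1 + q + q² + q³ + q⁴)·(1 + q² + q⁵ + q⁶)·(1 + q + q² + q³ + q⁴); the count is [q⁵].
(1 + q + q² + q³ + q⁴) has coefficients 1,1,1,1,1 for degrees 0…4.
(1 + q² + q⁵ + q⁶) has coefficients 1,0,1,0,0,1 for degrees 0…5.
Finally multiplying by (1 + q + q² + q³ + q⁴), the product of all factors after the first has coefficients 1,1,2,2,2,2 for degrees 0…5.
[q⁵] = 1·2 + 1·2 + 1·2 + 1·2 + 1·1 = 9.

9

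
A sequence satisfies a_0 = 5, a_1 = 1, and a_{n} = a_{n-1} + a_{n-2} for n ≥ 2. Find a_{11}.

364

The ordinary generating function has denominator 1 - t - t^2.
Iterating the recurrence: a_0,…,a_{11} = 5, 1, 6, 7, 13, 20, 33, 53, 86, 139, 225, 364.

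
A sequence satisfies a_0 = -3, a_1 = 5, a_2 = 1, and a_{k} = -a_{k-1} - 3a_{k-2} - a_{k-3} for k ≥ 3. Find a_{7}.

The ordinary generating function has denominator 1 + t + 3t^2 + t^3.
Iterating the recurrence: a_0,…,a_{7} = -3, 5, 1, -13, 5, 33, -35, -69.

-69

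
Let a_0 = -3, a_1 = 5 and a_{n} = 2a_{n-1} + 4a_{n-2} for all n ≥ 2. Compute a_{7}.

The ordinary generating function has denominator 1 - 2z - 4z^2.
Iterating the recurrence: a_0,…,a_{7} = -3, 5, -2, 16, 24, 112, 320, 1088.

1088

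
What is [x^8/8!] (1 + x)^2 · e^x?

The EGF product rule gives c_8 = Σ_{k_1+k_2=8} C(8; k_1,k_2) · ∏ g_i(k_i), where (1+x)^2 gives the falling factorial (2)_k; e^x gives (1)^k.
g_1(k) for k = 0…8: 1, 2, 2, 0, 0, 0, 0, 0, 0.
g_2(k) for k = 0…8: 1, 1, 1, 1, 1, 1, 1, 1, 1.
c_8 = Σ_k C(8,k)·g_1(k)·g_2(8−k) = 1·1·1 + 8·2·1 + 28·2·1 = 1 + 16 + 56 = 73.

73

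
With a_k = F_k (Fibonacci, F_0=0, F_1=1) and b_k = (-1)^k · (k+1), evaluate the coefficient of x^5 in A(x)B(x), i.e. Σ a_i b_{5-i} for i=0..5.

Write out a_i and b_{5-i} for i = 0,…,5 and sum the products.
Σ = 0·(-6) + 1·5 + 1·(-4) + 2·3 + 3·(-2) + 5·1 = 6.

6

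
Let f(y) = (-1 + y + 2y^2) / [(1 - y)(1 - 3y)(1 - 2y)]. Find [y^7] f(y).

-4373

Partial fractions give a closed form: a_n = (1)·1^n + (-2)·3^n.
At n = 7: a_7 = -4373.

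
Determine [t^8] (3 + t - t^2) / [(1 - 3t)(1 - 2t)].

The denominator gives the recurrence a_n = 5a_(n−1) − 6a_(n−2) for n ≥ 3; the numerator fixes a_0 = 3, a_1 = 16, a_2 = 61.
Iterating: 3, 16, 61, 209, 679, 2141, 6631, 20309, 61759, so a_8 = 61759.

61759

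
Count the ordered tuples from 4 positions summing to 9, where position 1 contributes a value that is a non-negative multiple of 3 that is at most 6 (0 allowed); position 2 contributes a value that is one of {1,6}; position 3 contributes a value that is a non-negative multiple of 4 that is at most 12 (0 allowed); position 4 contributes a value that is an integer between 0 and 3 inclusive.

5

The generating function for the choices is (1 + y³ + y⁶)·(y + y⁶)·(1 + y⁴ + y⁸ + y¹²)·(1 + y + y² + y³); the count is [y⁹].
(1 + y³ + y⁶) has coefficients 1,0,0,1,0,0,1 for degrees 0…6.
(y + y⁶) has coefficients 0,1,0,0,0,0,1,0,0,0 for degrees 0…9.
Multiplying by (1 + y⁴ + y⁸ + y¹²) gives running coefficients 0,1,0,0,0,1,1,0,0,1 for degrees 0…9.
Finally multiplying by (1 + y + y² + y³), the product of all factors after the first has coefficients 0,1,1,1,1,1,2,2,2,2 for degrees 0…9.
[y⁹] = 1·2 + 1·2 + 1·1 = 5.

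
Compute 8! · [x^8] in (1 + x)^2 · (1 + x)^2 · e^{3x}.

784161

The EGF product rule gives c_8 = Σ_{k_1+k_2+k_3=8} C(8; k_1,k_2,k_3) · ∏ g_i(k_i), where (1+x)^2 gives the falling factorial (2)_k; (1+x)^2 gives the falling factorial (2)_k; e^{3x} gives (3)^k.
g_1(k) for k = 0…8: 1, 2, 2, 0, 0, 0, 0, 0, 0.
g_2(k) for k = 0…8: 1, 2, 2, 0, 0, 0, 0, 0, 0.
g_3(k) for k = 0…8: 1, 3, 9, 27, 81, 243, 729, 2187, 6561.
First combine the last two factors: h(k) = Σ_j C(k,j)·g_2(j)·g_3(k−j) for k = 0…8: 1, 5, 23, 99, 405, 1593, 6075, 22599, 82377.
c_8 = Σ_k C(8,k)·g_1(k)·h(8−k) = 1·1·82377 + 8·2·22599 + 28·2·6075 = 82377 + 361584 + 340200 = 784161.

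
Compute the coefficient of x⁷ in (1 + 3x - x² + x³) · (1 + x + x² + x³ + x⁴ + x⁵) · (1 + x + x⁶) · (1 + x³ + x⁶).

(1 + 3x - x² + x³) has coefficients 1,3,-1,1 for degrees 0…3.
(1 + x + x² + x³ + x⁴ + x⁵) has coefficients 1,1,1,1,1,1,0,0 for degrees 0…7.
Multiplying by (1 + x + x⁶) gives running coefficients 1,2,2,2,2,2,2,1 for degrees 0…7.
Finally multiplying by (1 + x³ + x⁶), the product of all factors after the first has coefficients 1,2,2,3,4,4,5,5 for degrees 0…7.
[x⁷] = 1·5 + 3·5 − 1·4 + 1·4 = 20.

20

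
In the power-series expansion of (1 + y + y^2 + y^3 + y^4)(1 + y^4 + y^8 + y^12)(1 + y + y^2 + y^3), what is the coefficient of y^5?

(1 + y + y^2 + y^3 + y^4) has coefficients 1,1,1,1,1 for degrees 0…4.
(1 + y^4 + y^8 + y^12) has coefficients 1,0,0,0,1,0 for degrees 0…5.
Finally multiplying by (1 + y + y^2 + y^3), the product of all factors after the first has coefficients 1,1,1,1,1,1 for degrees 0…5.
[y^5] = 1·1 + 1·1 + 1·1 + 1·1 + 1·1 = 5.

5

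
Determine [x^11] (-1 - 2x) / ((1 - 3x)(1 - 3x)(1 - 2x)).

The denominator gives the recurrence a_n = 8a_(n−1) − 21a_(n−2) + 18a_(n−3) for n ≥ 3; the numerator fixes a_0 = -1, a_1 = -10, a_2 = -59.
Iterating: -1, -10, -59, -280, -1181, -4630, -17279, -62260, -218561, -752050, -2547299, -8519440, so a_11 = -8519440.

-8519440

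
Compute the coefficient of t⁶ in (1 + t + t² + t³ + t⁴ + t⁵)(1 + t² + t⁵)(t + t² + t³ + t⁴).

9

(1 + t + t² + t³ + t⁴ + t⁵) has coefficients 1,1,1,1,1,1 for degrees 0…5.
(1 + t² + t⁵) has coefficients 1,0,1,0,0,1,0 for degrees 0…6.
Finally multiplying by (t + t² + t³ + t⁴), the product of all factors after the first has coefficients 0,1,1,2,2,1,2 for degrees 0…6.
[t⁶] = 1·2 + 1·1 + 1·2 + 1·2 + 1·1 + 1·1 = 9.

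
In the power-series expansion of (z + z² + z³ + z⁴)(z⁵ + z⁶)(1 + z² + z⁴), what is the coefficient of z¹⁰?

(z + z² + z³ + z⁴) has coefficients 0,1,1,1,1 for degrees 0…4.
(z⁵ + z⁶) has coefficients 0,0,0,0,0,1,1,0,0,0,0 for degrees 0…10.
Finally multiplying by (1 + z² + z⁴), the product of all factors after the first has coefficients 0,0,0,0,0,1,1,1,1,1,1 for degrees 0…10.
[z¹⁰] = 1·1 + 1·1 + 1·1 + 1·1 = 4.

4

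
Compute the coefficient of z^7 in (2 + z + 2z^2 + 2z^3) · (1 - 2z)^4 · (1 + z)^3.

-32

(2 + z + 2z^2 + 2z^3) has coefficients 2,1,2,2 for degrees 0…3.
(1 - 2z)^4 has coefficients 1,-8,24,-32,16,0,0,0 for degrees 0…7.
Finally multiplying by (1 + z)^3, the product of all factors after the first has coefficients 1,-5,3,17,-16,-24,16,16 for degrees 0…7.
[z^7] = 2·16 + 1·16 + 2·(-24) + 2·(-16) = -32.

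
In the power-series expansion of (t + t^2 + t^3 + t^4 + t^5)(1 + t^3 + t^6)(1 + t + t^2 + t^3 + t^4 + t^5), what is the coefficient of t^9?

(t + t^2 + t^3 + t^4 + t^5) has coefficients 0,1,1,1,1,1 for degrees 0…5.
(1 + t^3 + t^6) has coefficients 1,0,0,1,0,0,1,0,0,0 for degrees 0…9.
Finally multiplying by (1 + t + t^2 + t^3 + t^4 + t^5), the product of all factors after the first has coefficients 1,1,1,2,2,2,2,2,2,1 for degrees 0…9.
[t^9] = 1·2 + 1·2 + 1·2 + 1·2 + 1·2 = 10.

10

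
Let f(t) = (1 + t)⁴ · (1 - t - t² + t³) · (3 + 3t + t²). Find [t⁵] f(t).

-17

(1 + t)⁴ has coefficients 1,4,6,4,1 for degrees 0…4.
(1 - t - t² + t³) has coefficients 1,-1,-1,1,0,0 for degrees 0…5.
Finally multiplying by (3 + 3t + t²), the product of all factors after the first has coefficients 3,0,-5,-1,2,1 for degrees 0…5.
[t⁵] = 1·1 + 4·2 + 6·(-1) + 4·(-5) + 1·0 = -17.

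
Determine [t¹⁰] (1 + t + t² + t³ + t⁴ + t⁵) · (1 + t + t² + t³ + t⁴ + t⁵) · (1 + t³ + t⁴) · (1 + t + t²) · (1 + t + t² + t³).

152

(1 + t + t² + t³ + t⁴ + t⁵) has coefficients 1,1,1,1,1,1 for degrees 0…5.
(1 + t + t² + t³ + t⁴ + t⁵) has coefficients 1,1,1,1,1,1,0,0,0,0,0 for degrees 0…10.
Multiplying by (1 + t³ + t⁴) gives running coefficients 1,1,1,2,3,3,2,2,2,1,0 for degrees 0…10.
Multiplying by (1 + t + t²) gives running coefficients 1,2,3,4,6,8,8,7,6,5,3 for degrees 0…10.
Finally multiplying by (1 + t + t² + t³), the product of all factors after the first has coefficients 1,3,6,10,15,21,26,29,29,26,21 for degrees 0…10.
[t¹⁰] = 1·21 + 1·26 + 1·29 + 1·29 + 1·26 + 1·21 = 152.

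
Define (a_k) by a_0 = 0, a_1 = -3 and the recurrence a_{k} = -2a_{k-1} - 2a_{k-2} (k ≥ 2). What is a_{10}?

96

The ordinary generating function has denominator 1 + 2y + 2y^2.
Iterating the recurrence: a_0,…,a_{10} = 0, -3, 6, -6, 0, 12, -24, 24, 0, -48, 96.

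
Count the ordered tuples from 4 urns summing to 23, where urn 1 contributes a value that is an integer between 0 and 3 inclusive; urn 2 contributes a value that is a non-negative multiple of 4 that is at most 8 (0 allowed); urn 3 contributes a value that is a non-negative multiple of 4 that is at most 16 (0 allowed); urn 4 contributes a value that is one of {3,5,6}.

The generating function for the choices is (1 + z + z^2 + z^3)·(1 + z^4 + z^8)·(1 + z^4 + z^8 + z^12 + z^16)·(z^3 + z^5 + z^6); the count is [z^23].
(1 + z + z^2 + z^3) has coefficients 1,1,1,1 for degrees 0…3.
(1 + z^4 + z^8) has coefficients 1,0,0,0,1,0,0,0,1,0,0,0,0,0,0,0,0,0,0,0,0,0,0,0 for degrees 0…23.
Multiplying by (1 + z^4 + z^8 + z^12 + z^16) gives running coefficients 1,0,0,0,2,0,0,0,3,0,0,0,3,0,0,0,3,0,0,0,2,0,0,0 for degrees 0…23.
Finally multiplying by (z^3 + z^5 + z^6), the product of all factors after the first has coefficients 0,0,0,1,0,1,1,2,0,2,2,3,0,3,3,3,0,3,3,3,0,3,3,2 for degrees 0…23.
[z^23] = 1·2 + 1·3 + 1·3 + 1·0 = 8.

8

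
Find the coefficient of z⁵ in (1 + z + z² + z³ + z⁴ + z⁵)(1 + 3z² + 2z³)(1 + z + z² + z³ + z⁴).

(1 + z + z² + z³ + z⁴ + z⁵) has coefficients 1,1,1,1,1,1 for degrees 0…5.
(1 + 3z² + 2z³) has coefficients 1,0,3,2,0,0 for degrees 0…5.
Finally multiplying by (1 + z + z² + z³ + z⁴), the product of all factors after the first has coefficients 1,1,4,6,6,5 for degrees 0…5.
[z⁵] = 1·5 + 1·6 + 1·6 + 1·4 + 1·1 + 1·1 = 23.

23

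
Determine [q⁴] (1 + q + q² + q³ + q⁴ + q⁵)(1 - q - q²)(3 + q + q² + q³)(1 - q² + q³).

-2

(1 + q + q² + q³ + q⁴ + q⁵) has coefficients 1,1,1,1,1 for degrees 0…4.
(1 - q - q²) has coefficients 1,-1,-1,0,0 for degrees 0…4.
Multiplying by (3 + q + q² + q³) gives running coefficients 3,-2,-3,-1,-2 for degrees 0…4.
Finally multiplying by (1 - q² + q³), the product of all factors after the first has coefficients 3,-2,-6,4,-1 for degrees 0…4.
[q⁴] = 1·(-1) + 1·4 + 1·(-6) + 1·(-2) + 1·3 = -2.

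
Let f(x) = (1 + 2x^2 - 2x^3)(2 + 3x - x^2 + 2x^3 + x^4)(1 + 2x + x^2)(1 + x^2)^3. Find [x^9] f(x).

-1

(1 + 2x^2 - 2x^3) has coefficients 1,0,2,-2 for degrees 0…3.
(2 + 3x - x^2 + 2x^3 + x^4) has coefficients 2,3,-1,2,1,0,0,0,0,0 for degrees 0…9.
Multiplying by (1 + 2x + x^2) gives running coefficients 2,7,7,3,4,4,1,0,0,0 for degrees 0…9.
Finally multiplying by (1 + x^2)^3, the product of all factors after the first has coefficients 2,7,13,24,31,34,36,28,22,15 for degrees 0…9.
[x^9] = 1·15 + 2·28 − 2·36 = -1.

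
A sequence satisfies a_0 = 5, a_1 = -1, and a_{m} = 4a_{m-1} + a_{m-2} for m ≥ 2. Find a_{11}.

317811

The ordinary generating function has denominator 1 - 4z - z^2.
Iterating the recurrence: a_0,…,a_{11} = 5, -1, 1, 3, 13, 55, 233, 987, 4181, 17711, 75025, 317811.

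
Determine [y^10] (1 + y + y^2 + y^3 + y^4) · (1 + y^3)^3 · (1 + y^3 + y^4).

(1 + y + y^2 + y^3 + y^4) has coefficients 1,1,1,1,1 for degrees 0…4.
(1 + y^3)^3 has coefficients 1,0,0,3,0,0,3,0,0,1,0 for degrees 0…10.
Finally multiplying by (1 + y^3 + y^4), the product of all factors after the first has coefficients 1,0,0,4,1,0,6,3,0,4,3 for degrees 0…10.
[y^10] = 1·3 + 1·4 + 1·0 + 1·3 + 1·6 = 16.

16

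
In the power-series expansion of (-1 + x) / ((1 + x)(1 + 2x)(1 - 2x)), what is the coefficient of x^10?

Partial fractions give a closed form: a_n = (2/3)·(-1)^n + (-3/2)·(-2)^n + (-1/6)·2^n.
At n = 10: a_10 = -1706.

-1706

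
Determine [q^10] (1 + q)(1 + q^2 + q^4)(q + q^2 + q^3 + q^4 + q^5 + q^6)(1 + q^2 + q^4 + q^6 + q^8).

(1 + q) has coefficients 1,1 for degrees 0…1.
(1 + q^2 + q^4) has coefficients 1,0,1,0,1,0,0,0,0,0,0 for degrees 0…10.
Multiplying by (q + q^2 + q^3 + q^4 + q^5 + q^6) gives running coefficients 0,1,1,2,2,3,3,2,2,1,1 for degrees 0…10.
Finally multiplying by (1 + q^2 + q^4 + q^6 + q^8), the product of all factors after the first has coefficients 0,1,1,3,3,6,6,8,8,9,9 for degrees 0…10.
[q^10] = 1·9 + 1·9 = 18.

18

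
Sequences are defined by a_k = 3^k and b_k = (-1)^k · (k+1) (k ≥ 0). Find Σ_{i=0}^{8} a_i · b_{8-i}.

3693

Write out a_i and b_{8-i} for i = 0,…,8 and sum the products.
Σ = 1·9 + 3·(-8) + 9·7 + 27·(-6) + 81·5 + 243·(-4) + 729·3 + 2187·(-2) + 6561·1 = 3693.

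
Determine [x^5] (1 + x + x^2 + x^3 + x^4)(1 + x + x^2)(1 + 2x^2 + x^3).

(1 + x + x^2 + x^3 + x^4) has coefficients 1,1,1,1,1 for degrees 0…4.
(1 + x + x^2) has coefficients 1,1,1,0,0,0 for degrees 0…5.
Finally multiplying by (1 + 2x^2 + x^3), the product of all factors after the first has coefficients 1,1,3,3,3,1 for degrees 0…5.
[x^5] = 1·1 + 1·3 + 1·3 + 1·3 + 1·1 = 11.

11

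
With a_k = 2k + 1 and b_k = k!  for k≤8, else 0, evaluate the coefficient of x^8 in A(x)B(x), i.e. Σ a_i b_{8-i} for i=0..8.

The convolution is the t^8 coefficient of A(t)B(t).
Σ = 1·40320 + 3·5040 + 5·720 + 7·120 + 9·24 + 11·6 + 13·2 + 15·1 + 17·1 = 60220.

60220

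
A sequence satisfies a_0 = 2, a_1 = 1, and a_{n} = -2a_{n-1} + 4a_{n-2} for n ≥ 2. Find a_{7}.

The ordinary generating function has denominator 1 + 2z - 4z^2.
Iterating the recurrence: a_0,…,a_{7} = 2, 1, 6, -8, 40, -112, 384, -1216.

-1216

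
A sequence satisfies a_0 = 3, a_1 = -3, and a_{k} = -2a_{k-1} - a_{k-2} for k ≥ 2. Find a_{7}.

The ordinary generating function has denominator 1 + 2x + x^2.
Iterating the recurrence: a_0,…,a_{7} = 3, -3, 3, -3, 3, -3, 3, -3.

-3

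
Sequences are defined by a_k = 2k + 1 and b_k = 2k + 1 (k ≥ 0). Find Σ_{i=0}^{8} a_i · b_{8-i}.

489

The convolution is the t^8 coefficient of A(t)B(t).
Σ = 1·17 + 3·15 + 5·13 + 7·11 + 9·9 + 11·7 + 13·5 + 15·3 + 17·1 = 489.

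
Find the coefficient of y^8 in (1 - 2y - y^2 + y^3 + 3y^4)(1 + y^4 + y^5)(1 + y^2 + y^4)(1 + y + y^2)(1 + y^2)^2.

(1 - 2y - y^2 + y^3 + 3y^4) has coefficients 1,-2,-1,1,3 for degrees 0…4.
(1 + y^4 + y^5) has coefficients 1,0,0,0,1,1,0,0,0 for degrees 0…8.
Multiplying by (1 + y^2 + y^4) gives running coefficients 1,0,1,0,2,1,1,1,1 for degrees 0…8.
Multiplying by (1 + y + y^2) gives running coefficients 1,1,2,1,3,3,4,3,3 for degrees 0…8.
Finally multiplying by (1 + y^2)^2, the product of all factors after the first has coefficients 1,1,4,3,8,6,12,10,14 for degrees 0…8.
[y^8] = 1·14 − 2·10 − 1·12 + 1·6 + 3·8 = 12.

12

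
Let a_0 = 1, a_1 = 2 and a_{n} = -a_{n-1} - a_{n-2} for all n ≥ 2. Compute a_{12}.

1

The ordinary generating function has denominator 1 + t + t^2.
Iterating the recurrence: a_0,…,a_{12} = 1, 2, -3, 1, 2, -3, 1, 2, -3, 1, 2, -3, 1.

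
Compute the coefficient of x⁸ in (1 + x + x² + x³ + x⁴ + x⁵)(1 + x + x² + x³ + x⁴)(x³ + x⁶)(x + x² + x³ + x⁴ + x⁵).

18

(1 + x + x² + x³ + x⁴ + x⁵) has coefficients 1,1,1,1,1,1 for degrees 0…5.
(1 + x + x² + x³ + x⁴) has coefficients 1,1,1,1,1,0,0,0,0 for degrees 0…8.
Multiplying by (x³ + x⁶) gives running coefficients 0,0,0,1,1,1,2,2,1 for degrees 0…8.
Finally multiplying by (x + x² + x³ + x⁴ + x⁵), the product of all factors after the first has coefficients 0,0,0,0,1,2,3,5,7 for degrees 0…8.
[x⁸] = 1·7 + 1·5 + 1·3 + 1·2 + 1·1 + 1·0 = 18.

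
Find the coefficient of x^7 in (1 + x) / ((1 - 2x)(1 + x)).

The denominator gives the recurrence a_n = a_(n−1) + 2a_(n−2) for n ≥ 2; the numerator fixes a_0 = 1, a_1 = 2.
Iterating: 1, 2, 4, 8, 16, 32, 64, 128, so a_7 = 128.

128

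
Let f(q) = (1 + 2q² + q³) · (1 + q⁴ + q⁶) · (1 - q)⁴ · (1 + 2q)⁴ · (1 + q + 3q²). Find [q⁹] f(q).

82

(1 + 2q² + q³) has coefficients 1,0,2,1 for degrees 0…3.
(1 + q⁴ + q⁶) has coefficients 1,0,0,0,1,0,1,0,0,0 for degrees 0…9.
Multiplying by (1 - q)⁴ gives running coefficients 1,-4,6,-4,2,-4,7,-8,7,-4 for degrees 0…9.
Multiplying by (1 + 2q)⁴ gives running coefficients 1,4,-2,-20,2,44,-9,-48,15,20 for degrees 0…9.
Finally multiplying by (1 + q + 3q²), the product of all factors after the first has coefficients 1,5,5,-10,-24,-14,41,75,-60,-109 for degrees 0…9.
[q⁹] = 1·(-109) + 2·75 + 1·41 = 82.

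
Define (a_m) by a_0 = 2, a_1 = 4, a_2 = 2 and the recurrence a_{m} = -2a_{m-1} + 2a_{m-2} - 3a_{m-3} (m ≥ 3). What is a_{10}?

-4

The ordinary generating function has denominator 1 + 2x - 2x^2 + 3x^3.
Iterating the recurrence: a_0,…,a_{10} = 2, 4, 2, -2, -4, -2, 2, 4, 2, -2, -4.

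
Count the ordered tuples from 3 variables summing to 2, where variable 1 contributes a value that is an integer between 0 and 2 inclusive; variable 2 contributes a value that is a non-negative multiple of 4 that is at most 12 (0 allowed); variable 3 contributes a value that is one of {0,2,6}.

The generating function for the choices is (1 + x + x²)·(1 + x⁴ + x⁸ + x¹²)·(1 + x² + x⁶); the count is [x²].
(1 + x + x²) has coefficients 1,1,1 for degrees 0…2.
(1 + x⁴ + x⁸ + x¹²) has coefficients 1,0,0 for degrees 0…2.
Finally multiplying by (1 + x² + x⁶), the product of all factors after the first has coefficients 1,0,1 for degrees 0…2.
[x²] = 1·1 + 1·0 + 1·1 = 2.

2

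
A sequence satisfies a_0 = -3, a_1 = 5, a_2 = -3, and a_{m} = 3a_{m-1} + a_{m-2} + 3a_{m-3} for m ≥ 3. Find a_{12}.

The ordinary generating function has denominator 1 - 3q - q^2 - 3q^3.
Iterating the recurrence: a_0,…,a_{12} = -3, 5, -3, -13, -27, -103, -375, -1309, -4611, -16267, -57339, -202117, -712491.

-712491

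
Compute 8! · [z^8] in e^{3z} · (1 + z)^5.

The EGF product rule gives c_8 = Σ_{k_1+k_2=8} C(8; k_1,k_2) · ∏ g_i(k_i), where e^{3z} gives (3)^k; (1+z)^5 gives the falling factorial (5)_k.
g_1(k) for k = 0…8: 1, 3, 9, 27, 81, 243, 729, 2187, 6561.
g_2(k) for k = 0…8: 1, 5, 20, 60, 120, 120, 0, 0, 0.
c_8 = Σ_k C(8,k)·g_1(k)·g_2(8−k) = 56·27·120 + 70·81·120 + 56·243·60 + 28·729·20 + 8·2187·5 + 1·6561·1 = 181440 + 680400 + 816480 + 408240 + 87480 + 6561 = 2180601.

2180601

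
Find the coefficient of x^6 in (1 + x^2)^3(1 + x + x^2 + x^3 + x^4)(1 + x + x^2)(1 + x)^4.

(1 + x^2)^3 has coefficients 1,0,3,0,3,0,1 for degrees 0…6.
(1 + x + x^2 + x^3 + x^4) has coefficients 1,1,1,1,1,0,0 for degrees 0…6.
Multiplying by (1 + x + x^2) gives running coefficients 1,2,3,3,3,2,1 for degrees 0…6.
Finally multiplying by (1 + x)^4, the product of all factors after the first has coefficients 1,6,17,31,42,46,42 for degrees 0…6.
[x^6] = 1·42 + 3·42 + 3·17 + 1·1 = 220.

220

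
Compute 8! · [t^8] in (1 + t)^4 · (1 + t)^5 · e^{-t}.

-56519

The EGF product rule gives c_8 = Σ_{k_1+k_2+k_3=8} C(8; k_1,k_2,k_3) · ∏ g_i(k_i), where (1+t)^4 gives the falling factorial (4)_k; (1+t)^5 gives the falling factorial (5)_k; e^{-t} gives (-1)^k.
g_1(k) for k = 0…8: 1, 4, 12, 24, 24, 0, 0, 0, 0.
g_2(k) for k = 0…8: 1, 5, 20, 60, 120, 120, 0, 0, 0.
g_3(k) for k = 0…8: 1, -1, 1, -1, 1, -1, 1, -1, 1.
First combine the last two factors: h(k) = Σ_j C(k,j)·g_2(j)·g_3(k−j) for k = 0…8: 1, 4, 11, 14, -19, -56, 151, 34, -1159.
c_8 = Σ_k C(8,k)·g_1(k)·h(8−k) = 1·1·(-1159) + 8·4·34 + 28·12·151 + 56·24·(-56) + 70·24·(-19) = −1159 + 1088 + 50736 − 75264 − 31920 = -56519.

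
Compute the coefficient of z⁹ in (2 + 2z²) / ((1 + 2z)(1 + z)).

-2556

The denominator gives the recurrence a_n = −3a_(n−1) − 2a_(n−2) for n ≥ 3; the numerator fixes a_0 = 2, a_1 = -6, a_2 = 16.
Iterating: 2, -6, 16, -36, 76, -156, 316, -636, 1276, -2556, so a_9 = -2556.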